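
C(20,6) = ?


C(n,k) = n! / (k!(n-k)!)
C(20,6) = 20! / (6!14!)
= 38760

C(20,6) = 38760


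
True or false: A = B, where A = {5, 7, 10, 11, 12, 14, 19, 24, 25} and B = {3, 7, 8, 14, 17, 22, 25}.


Two sets are equal iff they have exactly the same elements.
A = {5, 7, 10, 11, 12, 14, 19, 24, 25}
B = {3, 7, 8, 14, 17, 22, 25}
Differences: {3, 5, 8, 10, 11, 12, 17, 19, 22, 24}
A ≠ B

No, A ≠ B


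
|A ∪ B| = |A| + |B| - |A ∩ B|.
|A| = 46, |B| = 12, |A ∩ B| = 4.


|A ∪ B| = |A| + |B| - |A ∩ B|
= 46 + 12 - 4
= 54

|A ∪ B| = 54


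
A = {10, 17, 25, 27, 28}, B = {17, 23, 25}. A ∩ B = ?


A ∩ B = elements in both A and B
A = {10, 17, 25, 27, 28}
B = {17, 23, 25}
A ∩ B = {17, 25}

A ∩ B = {17, 25}


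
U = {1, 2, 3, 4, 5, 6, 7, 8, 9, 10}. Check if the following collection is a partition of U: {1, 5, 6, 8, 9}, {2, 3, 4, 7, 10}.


A partition requires: (1) non-empty parts, (2) pairwise disjoint, (3) union = U
Parts: {1, 5, 6, 8, 9}, {2, 3, 4, 7, 10}
Union of parts: {1, 2, 3, 4, 5, 6, 7, 8, 9, 10}
U = {1, 2, 3, 4, 5, 6, 7, 8, 9, 10}
All non-empty? True
Pairwise disjoint? True
Covers U? True

Yes, valid partition


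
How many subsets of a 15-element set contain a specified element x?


Subsets of A containing x correspond to subsets of A \ {x}, which has 14 elements.
Count = 2^(n-1) = 2^14
= 16384

Number of subsets containing x = 16384


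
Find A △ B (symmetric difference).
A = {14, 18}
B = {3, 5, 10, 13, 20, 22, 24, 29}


A △ B = (A \ B) ∪ (B \ A) = elements in exactly one of A or B
A \ B = {14, 18}
B \ A = {3, 5, 10, 13, 20, 22, 24, 29}
A △ B = {3, 5, 10, 13, 14, 18, 20, 22, 24, 29}

A △ B = {3, 5, 10, 13, 14, 18, 20, 22, 24, 29}


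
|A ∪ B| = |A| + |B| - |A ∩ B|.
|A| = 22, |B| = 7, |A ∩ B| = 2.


|A ∪ B| = |A| + |B| - |A ∩ B|
= 22 + 7 - 2
= 27

|A ∪ B| = 27


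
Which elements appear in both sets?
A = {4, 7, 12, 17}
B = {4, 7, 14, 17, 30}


A ∩ B = elements in both A and B
A = {4, 7, 12, 17}
B = {4, 7, 14, 17, 30}
A ∩ B = {4, 7, 17}

A ∩ B = {4, 7, 17}


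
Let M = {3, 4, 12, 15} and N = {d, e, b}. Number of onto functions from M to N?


n = |M| = 4, k = |N| = 3. Surjections via inclusion-exclusion:
S(n,k) = Σ(-1)^i × C(k,i) × (k-i)^n, i=0 to k
i=0: (-1)^0×C(3,0)×3^4 = 81
i=1: (-1)^1×C(3,1)×2^4 = -48
i=2: (-1)^2×C(3,2)×1^4 = 3
i=3: (-1)^3×C(3,3)×0^4 = 0
Total = 36

Number of surjections = 36


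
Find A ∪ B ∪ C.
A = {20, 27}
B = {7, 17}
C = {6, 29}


A ∪ B = {7, 17, 20, 27}
(A ∪ B) ∪ C = {6, 7, 17, 20, 27, 29}

A ∪ B ∪ C = {6, 7, 17, 20, 27, 29}


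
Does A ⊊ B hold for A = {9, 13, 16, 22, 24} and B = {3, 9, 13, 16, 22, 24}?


A ⊂ B requires: A ⊆ B AND A ≠ B.
A ⊆ B? Yes
A = B? No
A ⊂ B: Yes (A is a proper subset of B)

Yes, A ⊂ B


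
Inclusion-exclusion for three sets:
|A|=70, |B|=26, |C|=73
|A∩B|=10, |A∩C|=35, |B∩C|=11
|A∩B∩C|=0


|A∪B∪C| = |A|+|B|+|C| - |A∩B|-|A∩C|-|B∩C| + |A∩B∩C|
= 70+26+73 - 10-35-11 + 0
= 169 - 56 + 0
= 113

|A ∪ B ∪ C| = 113


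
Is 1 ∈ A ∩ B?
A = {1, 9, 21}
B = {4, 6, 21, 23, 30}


A = {1, 9, 21}, B = {4, 6, 21, 23, 30}
A ∩ B = elements in both A and B
A ∩ B = {21}
Checking if 1 ∈ A ∩ B
1 is not in A ∩ B → False

1 ∉ A ∩ B


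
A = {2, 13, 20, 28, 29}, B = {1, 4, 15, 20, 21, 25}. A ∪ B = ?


A ∪ B = all elements in A or B (or both)
A = {2, 13, 20, 28, 29}
B = {1, 4, 15, 20, 21, 25}
A ∪ B = {1, 2, 4, 13, 15, 20, 21, 25, 28, 29}

A ∪ B = {1, 2, 4, 13, 15, 20, 21, 25, 28, 29}


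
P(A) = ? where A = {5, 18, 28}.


|A| = 3, so |P(A)| = 2^3 = 8
Enumerate subsets by cardinality (0 to 3):
∅, {5}, {18}, {28}, {5, 18}, {5, 28}, {18, 28}, {5, 18, 28}

P(A) has 8 subsets: ∅, {5}, {18}, {28}, {5, 18}, {5, 28}, {18, 28}, {5, 18, 28}


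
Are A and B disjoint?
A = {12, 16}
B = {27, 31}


Disjoint means A ∩ B = ∅.
A ∩ B = ∅
A ∩ B = ∅, so A and B are disjoint.

Yes, A and B are disjoint


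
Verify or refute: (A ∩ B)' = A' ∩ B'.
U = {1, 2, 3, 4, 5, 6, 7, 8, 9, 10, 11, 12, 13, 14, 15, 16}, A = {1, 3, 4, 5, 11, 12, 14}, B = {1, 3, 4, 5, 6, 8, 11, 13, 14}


LHS: A ∩ B = {1, 3, 4, 5, 11, 14}
(A ∩ B)' = U \ (A ∩ B) = {2, 6, 7, 8, 9, 10, 12, 13, 15, 16}
A' = {2, 6, 7, 8, 9, 10, 13, 15, 16}, B' = {2, 7, 9, 10, 12, 15, 16}
Claimed RHS: A' ∩ B' = {2, 7, 9, 10, 15, 16}
Identity is INVALID: LHS = {2, 6, 7, 8, 9, 10, 12, 13, 15, 16} but the RHS claimed here equals {2, 7, 9, 10, 15, 16}. The correct form is (A ∩ B)' = A' ∪ B'.

Identity is invalid: (A ∩ B)' = {2, 6, 7, 8, 9, 10, 12, 13, 15, 16} but A' ∩ B' = {2, 7, 9, 10, 15, 16}. The correct De Morgan law is (A ∩ B)' = A' ∪ B'.


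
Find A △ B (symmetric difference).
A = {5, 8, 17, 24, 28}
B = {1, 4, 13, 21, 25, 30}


A △ B = (A \ B) ∪ (B \ A) = elements in exactly one of A or B
A \ B = {5, 8, 17, 24, 28}
B \ A = {1, 4, 13, 21, 25, 30}
A △ B = {1, 4, 5, 8, 13, 17, 21, 24, 25, 28, 30}

A △ B = {1, 4, 5, 8, 13, 17, 21, 24, 25, 28, 30}


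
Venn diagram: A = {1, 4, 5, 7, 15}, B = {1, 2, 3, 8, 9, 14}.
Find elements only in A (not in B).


A = {1, 4, 5, 7, 15}
B = {1, 2, 3, 8, 9, 14}
Region: only in A (not in B)
Elements: {4, 5, 7, 15}

Elements only in A (not in B): {4, 5, 7, 15}


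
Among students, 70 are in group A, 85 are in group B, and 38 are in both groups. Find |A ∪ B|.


|A ∪ B| = |A| + |B| - |A ∩ B|
= 70 + 85 - 38
= 117

|A ∪ B| = 117


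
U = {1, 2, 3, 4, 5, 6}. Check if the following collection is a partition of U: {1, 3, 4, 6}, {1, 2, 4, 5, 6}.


A partition requires: (1) non-empty parts, (2) pairwise disjoint, (3) union = U
Parts: {1, 3, 4, 6}, {1, 2, 4, 5, 6}
Union of parts: {1, 2, 3, 4, 5, 6}
U = {1, 2, 3, 4, 5, 6}
All non-empty? True
Pairwise disjoint? False
Covers U? True

No, not a valid partition


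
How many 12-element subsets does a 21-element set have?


C(n,k) = n! / (k!(n-k)!)
C(21,12) = 21! / (12!9!)
= 293930

C(21,12) = 293930


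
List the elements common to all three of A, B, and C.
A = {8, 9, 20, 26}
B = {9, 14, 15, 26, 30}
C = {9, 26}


A ∩ B = {9, 26}
(A ∩ B) ∩ C = {9, 26}

A ∩ B ∩ C = {9, 26}


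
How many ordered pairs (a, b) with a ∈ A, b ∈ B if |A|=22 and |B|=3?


|A × B| = |A| × |B|
= 22 × 3
= 66

|A × B| = 66


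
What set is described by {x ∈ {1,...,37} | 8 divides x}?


Checking each candidate:
Condition: multiples of 8 in {1,...,37}
Result = {8, 16, 24, 32}

{8, 16, 24, 32}


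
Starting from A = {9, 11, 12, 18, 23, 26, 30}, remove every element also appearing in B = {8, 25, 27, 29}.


A \ B = elements in A but not in B
A = {9, 11, 12, 18, 23, 26, 30}
B = {8, 25, 27, 29}
Remove from A any elements in B
A \ B = {9, 11, 12, 18, 23, 26, 30}

A \ B = {9, 11, 12, 18, 23, 26, 30}


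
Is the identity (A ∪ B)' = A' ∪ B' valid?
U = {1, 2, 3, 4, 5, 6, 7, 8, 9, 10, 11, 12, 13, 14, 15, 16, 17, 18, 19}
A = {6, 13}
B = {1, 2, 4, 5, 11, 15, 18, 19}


LHS: A ∪ B = {1, 2, 4, 5, 6, 11, 13, 15, 18, 19}
(A ∪ B)' = U \ (A ∪ B) = {3, 7, 8, 9, 10, 12, 14, 16, 17}
A' = {1, 2, 3, 4, 5, 7, 8, 9, 10, 11, 12, 14, 15, 16, 17, 18, 19}, B' = {3, 6, 7, 8, 9, 10, 12, 13, 14, 16, 17}
Claimed RHS: A' ∪ B' = {1, 2, 3, 4, 5, 6, 7, 8, 9, 10, 11, 12, 13, 14, 15, 16, 17, 18, 19}
Identity is INVALID: LHS = {3, 7, 8, 9, 10, 12, 14, 16, 17} but the RHS claimed here equals {1, 2, 3, 4, 5, 6, 7, 8, 9, 10, 11, 12, 13, 14, 15, 16, 17, 18, 19}. The correct form is (A ∪ B)' = A' ∩ B'.

Identity is invalid: (A ∪ B)' = {3, 7, 8, 9, 10, 12, 14, 16, 17} but A' ∪ B' = {1, 2, 3, 4, 5, 6, 7, 8, 9, 10, 11, 12, 13, 14, 15, 16, 17, 18, 19}. The correct De Morgan law is (A ∪ B)' = A' ∩ B'.


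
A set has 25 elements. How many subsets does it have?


Number of subsets = 2^n
= 2^25
= 33554432

|P(A)| = 33554432


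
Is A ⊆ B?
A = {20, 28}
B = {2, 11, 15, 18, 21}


A ⊆ B means every element of A is in B.
Elements in A not in B: {20, 28}
So A ⊄ B.

No, A ⊄ B


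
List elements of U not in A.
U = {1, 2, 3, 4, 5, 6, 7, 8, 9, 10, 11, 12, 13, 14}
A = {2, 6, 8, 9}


Aᶜ = U \ A = elements in U but not in A
U = {1, 2, 3, 4, 5, 6, 7, 8, 9, 10, 11, 12, 13, 14}
A = {2, 6, 8, 9}
Aᶜ = {1, 3, 4, 5, 7, 10, 11, 12, 13, 14}

Aᶜ = {1, 3, 4, 5, 7, 10, 11, 12, 13, 14}


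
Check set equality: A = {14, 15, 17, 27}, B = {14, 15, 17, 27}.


Two sets are equal iff they have exactly the same elements.
A = {14, 15, 17, 27}
B = {14, 15, 17, 27}
Same elements → A = B

Yes, A = B


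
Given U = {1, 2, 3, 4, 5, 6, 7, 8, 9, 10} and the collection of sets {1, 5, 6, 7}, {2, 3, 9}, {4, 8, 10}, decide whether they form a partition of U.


A partition requires: (1) non-empty parts, (2) pairwise disjoint, (3) union = U
Parts: {1, 5, 6, 7}, {2, 3, 9}, {4, 8, 10}
Union of parts: {1, 2, 3, 4, 5, 6, 7, 8, 9, 10}
U = {1, 2, 3, 4, 5, 6, 7, 8, 9, 10}
All non-empty? True
Pairwise disjoint? True
Covers U? True

Yes, valid partition


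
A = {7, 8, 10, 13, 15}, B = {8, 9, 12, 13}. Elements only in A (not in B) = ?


A = {7, 8, 10, 13, 15}
B = {8, 9, 12, 13}
Region: only in A (not in B)
Elements: {7, 10, 15}

Elements only in A (not in B): {7, 10, 15}


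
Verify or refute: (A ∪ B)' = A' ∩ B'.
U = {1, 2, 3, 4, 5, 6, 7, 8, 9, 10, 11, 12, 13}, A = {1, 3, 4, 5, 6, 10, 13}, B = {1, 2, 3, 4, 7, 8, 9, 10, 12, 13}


LHS: A ∪ B = {1, 2, 3, 4, 5, 6, 7, 8, 9, 10, 12, 13}
(A ∪ B)' = U \ (A ∪ B) = {11}
A' = {2, 7, 8, 9, 11, 12}, B' = {5, 6, 11}
Claimed RHS: A' ∩ B' = {11}
Identity is VALID: LHS = RHS = {11} ✓

Identity is valid. (A ∪ B)' = A' ∩ B' = {11}


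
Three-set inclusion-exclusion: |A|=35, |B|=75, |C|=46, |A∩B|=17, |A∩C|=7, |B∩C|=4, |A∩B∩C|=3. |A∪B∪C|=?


|A∪B∪C| = |A|+|B|+|C| - |A∩B|-|A∩C|-|B∩C| + |A∩B∩C|
= 35+75+46 - 17-7-4 + 3
= 156 - 28 + 3
= 131

|A ∪ B ∪ C| = 131


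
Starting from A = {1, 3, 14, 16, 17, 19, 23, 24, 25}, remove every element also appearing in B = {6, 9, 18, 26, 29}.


A \ B = elements in A but not in B
A = {1, 3, 14, 16, 17, 19, 23, 24, 25}
B = {6, 9, 18, 26, 29}
Remove from A any elements in B
A \ B = {1, 3, 14, 16, 17, 19, 23, 24, 25}

A \ B = {1, 3, 14, 16, 17, 19, 23, 24, 25}


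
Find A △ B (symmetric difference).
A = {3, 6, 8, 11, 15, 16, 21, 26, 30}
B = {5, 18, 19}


A △ B = (A \ B) ∪ (B \ A) = elements in exactly one of A or B
A \ B = {3, 6, 8, 11, 15, 16, 21, 26, 30}
B \ A = {5, 18, 19}
A △ B = {3, 5, 6, 8, 11, 15, 16, 18, 19, 21, 26, 30}

A △ B = {3, 5, 6, 8, 11, 15, 16, 18, 19, 21, 26, 30}


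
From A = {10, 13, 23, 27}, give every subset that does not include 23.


A subset of A that omits 23 is a subset of A \ {23}, so there are 2^(n-1) = 2^3 = 8 of them.
Subsets excluding 23: ∅, {10}, {13}, {27}, {10, 13}, {10, 27}, {13, 27}, {10, 13, 27}

Subsets excluding 23 (8 total): ∅, {10}, {13}, {27}, {10, 13}, {10, 27}, {13, 27}, {10, 13, 27}


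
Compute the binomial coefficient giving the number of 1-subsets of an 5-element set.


C(n,k) = n! / (k!(n-k)!)
C(5,1) = 5! / (1!4!)
= 5

C(5,1) = 5


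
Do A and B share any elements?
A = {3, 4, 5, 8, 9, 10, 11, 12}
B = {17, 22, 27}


Disjoint means A ∩ B = ∅.
A ∩ B = ∅
A ∩ B = ∅, so A and B are disjoint.

No — A and B share no elements (A ∩ B = ∅), so they are disjoint


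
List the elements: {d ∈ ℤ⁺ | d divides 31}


Checking each candidate:
Condition: positive divisors of 31
Result = {1, 31}

{1, 31}


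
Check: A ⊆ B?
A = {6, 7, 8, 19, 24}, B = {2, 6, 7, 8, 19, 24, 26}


A ⊆ B means every element of A is in B.
All elements of A are in B.
So A ⊆ B.

Yes, A ⊆ B


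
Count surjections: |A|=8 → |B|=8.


n = |A| = 8, k = |B| = 8. Surjections via inclusion-exclusion:
S(n,k) = Σ(-1)^i × C(k,i) × (k-i)^n, i=0 to k
i=0: (-1)^0×C(8,0)×8^8 = 16777216
i=1: (-1)^1×C(8,1)×7^8 = -46118408
i=2: (-1)^2×C(8,2)×6^8 = 47029248
i=3: (-1)^3×C(8,3)×5^8 = -21875000
i=4: (-1)^4×C(8,4)×4^8 = 4587520
i=5: (-1)^5×C(8,5)×3^8 = -367416
i=6: (-1)^6×C(8,6)×2^8 = 7168
i=7: (-1)^7×C(8,7)×1^8 = -8
i=8: (-1)^8×C(8,8)×0^8 = 0
Total = 40320

Number of surjections = 40320


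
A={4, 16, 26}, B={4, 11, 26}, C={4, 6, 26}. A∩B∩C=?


A ∩ B = {4, 26}
(A ∩ B) ∩ C = {4, 26}

A ∩ B ∩ C = {4, 26}


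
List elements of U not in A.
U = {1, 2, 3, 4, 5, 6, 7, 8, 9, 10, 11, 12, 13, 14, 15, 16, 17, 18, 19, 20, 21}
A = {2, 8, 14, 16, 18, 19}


Aᶜ = U \ A = elements in U but not in A
U = {1, 2, 3, 4, 5, 6, 7, 8, 9, 10, 11, 12, 13, 14, 15, 16, 17, 18, 19, 20, 21}
A = {2, 8, 14, 16, 18, 19}
Aᶜ = {1, 3, 4, 5, 6, 7, 9, 10, 11, 12, 13, 15, 17, 20, 21}

Aᶜ = {1, 3, 4, 5, 6, 7, 9, 10, 11, 12, 13, 15, 17, 20, 21}


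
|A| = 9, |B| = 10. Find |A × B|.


|A × B| = |A| × |B|
= 9 × 10
= 90

|A × B| = 90


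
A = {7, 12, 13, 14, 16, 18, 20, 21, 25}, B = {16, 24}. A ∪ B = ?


A ∪ B = all elements in A or B (or both)
A = {7, 12, 13, 14, 16, 18, 20, 21, 25}
B = {16, 24}
A ∪ B = {7, 12, 13, 14, 16, 18, 20, 21, 24, 25}

A ∪ B = {7, 12, 13, 14, 16, 18, 20, 21, 24, 25}


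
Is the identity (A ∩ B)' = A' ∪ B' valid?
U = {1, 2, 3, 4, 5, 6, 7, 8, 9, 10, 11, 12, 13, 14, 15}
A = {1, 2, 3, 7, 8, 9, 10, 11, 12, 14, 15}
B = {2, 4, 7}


LHS: A ∩ B = {2, 7}
(A ∩ B)' = U \ (A ∩ B) = {1, 3, 4, 5, 6, 8, 9, 10, 11, 12, 13, 14, 15}
A' = {4, 5, 6, 13}, B' = {1, 3, 5, 6, 8, 9, 10, 11, 12, 13, 14, 15}
Claimed RHS: A' ∪ B' = {1, 3, 4, 5, 6, 8, 9, 10, 11, 12, 13, 14, 15}
Identity is VALID: LHS = RHS = {1, 3, 4, 5, 6, 8, 9, 10, 11, 12, 13, 14, 15} ✓

Identity is valid. (A ∩ B)' = A' ∪ B' = {1, 3, 4, 5, 6, 8, 9, 10, 11, 12, 13, 14, 15}


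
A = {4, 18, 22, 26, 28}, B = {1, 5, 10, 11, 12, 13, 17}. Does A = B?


Two sets are equal iff they have exactly the same elements.
A = {4, 18, 22, 26, 28}
B = {1, 5, 10, 11, 12, 13, 17}
Differences: {1, 4, 5, 10, 11, 12, 13, 17, 18, 22, 26, 28}
A ≠ B

No, A ≠ B


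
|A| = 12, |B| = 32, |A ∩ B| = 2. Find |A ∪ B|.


|A ∪ B| = |A| + |B| - |A ∩ B|
= 12 + 32 - 2
= 42

|A ∪ B| = 42


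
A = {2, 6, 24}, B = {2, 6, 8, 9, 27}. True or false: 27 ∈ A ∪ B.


A = {2, 6, 24}, B = {2, 6, 8, 9, 27}
A ∪ B = all elements in A or B
A ∪ B = {2, 6, 8, 9, 24, 27}
Checking if 27 ∈ A ∪ B
27 is in A ∪ B → True

27 ∈ A ∪ B


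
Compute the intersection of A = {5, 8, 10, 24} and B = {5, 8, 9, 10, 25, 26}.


A ∩ B = elements in both A and B
A = {5, 8, 10, 24}
B = {5, 8, 9, 10, 25, 26}
A ∩ B = {5, 8, 10}

A ∩ B = {5, 8, 10}


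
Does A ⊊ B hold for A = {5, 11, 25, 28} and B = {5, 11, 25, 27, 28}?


A ⊂ B requires: A ⊆ B AND A ≠ B.
A ⊆ B? Yes
A = B? No
A ⊂ B: Yes (A is a proper subset of B)

Yes, A ⊂ B


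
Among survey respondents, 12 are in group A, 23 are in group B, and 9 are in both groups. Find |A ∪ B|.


|A ∪ B| = |A| + |B| - |A ∩ B|
= 12 + 23 - 9
= 26

|A ∪ B| = 26


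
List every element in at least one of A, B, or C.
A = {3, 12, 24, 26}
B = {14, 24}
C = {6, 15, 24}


A ∪ B = {3, 12, 14, 24, 26}
(A ∪ B) ∪ C = {3, 6, 12, 14, 15, 24, 26}

A ∪ B ∪ C = {3, 6, 12, 14, 15, 24, 26}


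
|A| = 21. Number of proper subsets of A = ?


Total subsets = 2^n = 2^21 = 2097152
Proper subsets exclude the set itself: 2^n - 1
= 2097152 - 1
= 2097151

Number of proper subsets = 2097151


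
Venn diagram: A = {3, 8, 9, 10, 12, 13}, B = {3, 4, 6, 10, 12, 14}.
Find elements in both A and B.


A = {3, 8, 9, 10, 12, 13}
B = {3, 4, 6, 10, 12, 14}
Region: in both A and B
Elements: {3, 10, 12}

Elements in both A and B: {3, 10, 12}


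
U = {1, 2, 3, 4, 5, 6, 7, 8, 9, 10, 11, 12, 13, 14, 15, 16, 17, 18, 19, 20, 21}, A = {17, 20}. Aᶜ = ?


Aᶜ = U \ A = elements in U but not in A
U = {1, 2, 3, 4, 5, 6, 7, 8, 9, 10, 11, 12, 13, 14, 15, 16, 17, 18, 19, 20, 21}
A = {17, 20}
Aᶜ = {1, 2, 3, 4, 5, 6, 7, 8, 9, 10, 11, 12, 13, 14, 15, 16, 18, 19, 21}

Aᶜ = {1, 2, 3, 4, 5, 6, 7, 8, 9, 10, 11, 12, 13, 14, 15, 16, 18, 19, 21}


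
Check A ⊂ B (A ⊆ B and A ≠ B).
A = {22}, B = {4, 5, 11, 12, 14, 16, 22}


A ⊂ B requires: A ⊆ B AND A ≠ B.
A ⊆ B? Yes
A = B? No
A ⊂ B: Yes (A is a proper subset of B)

Yes, A ⊂ B


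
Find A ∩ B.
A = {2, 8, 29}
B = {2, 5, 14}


A ∩ B = elements in both A and B
A = {2, 8, 29}
B = {2, 5, 14}
A ∩ B = {2}

A ∩ B = {2}


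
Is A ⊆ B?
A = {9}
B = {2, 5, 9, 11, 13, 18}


A ⊆ B means every element of A is in B.
All elements of A are in B.
So A ⊆ B.

Yes, A ⊆ B


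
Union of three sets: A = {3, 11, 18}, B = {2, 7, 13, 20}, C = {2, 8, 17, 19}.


A ∪ B = {2, 3, 7, 11, 13, 18, 20}
(A ∪ B) ∪ C = {2, 3, 7, 8, 11, 13, 17, 18, 19, 20}

A ∪ B ∪ C = {2, 3, 7, 8, 11, 13, 17, 18, 19, 20}


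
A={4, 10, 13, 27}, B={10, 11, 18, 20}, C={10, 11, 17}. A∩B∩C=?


A ∩ B = {10}
(A ∩ B) ∩ C = {10}

A ∩ B ∩ C = {10}


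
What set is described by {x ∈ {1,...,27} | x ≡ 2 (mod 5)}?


Checking each candidate:
Condition: x in {1,...,27} with x ≡ 2 (mod 5)
Result = {2, 7, 12, 17, 22, 27}

{2, 7, 12, 17, 22, 27}


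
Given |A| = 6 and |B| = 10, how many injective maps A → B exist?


An injection sends each of |A| = 6 inputs to a distinct output in B.
# injections = |B|·(|B|-1)·…·(|B|-|A|+1) = 10! / (10 - 6)!
= 10 × 9 × 8 × 7 × 6 × 5
= 151200

Number of injections = 151200


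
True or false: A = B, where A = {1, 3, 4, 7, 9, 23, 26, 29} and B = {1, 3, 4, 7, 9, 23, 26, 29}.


Two sets are equal iff they have exactly the same elements.
A = {1, 3, 4, 7, 9, 23, 26, 29}
B = {1, 3, 4, 7, 9, 23, 26, 29}
Same elements → A = B

Yes, A = B


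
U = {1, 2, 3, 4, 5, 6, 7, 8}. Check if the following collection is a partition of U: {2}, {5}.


A partition requires: (1) non-empty parts, (2) pairwise disjoint, (3) union = U
Parts: {2}, {5}
Union of parts: {2, 5}
U = {1, 2, 3, 4, 5, 6, 7, 8}
All non-empty? True
Pairwise disjoint? True
Covers U? False

No, not a valid partition


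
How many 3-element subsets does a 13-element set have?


C(n,k) = n! / (k!(n-k)!)
C(13,3) = 13! / (3!10!)
= 286

C(13,3) = 286


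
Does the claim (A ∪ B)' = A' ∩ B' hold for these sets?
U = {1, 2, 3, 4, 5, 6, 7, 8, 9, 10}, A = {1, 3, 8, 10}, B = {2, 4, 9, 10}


LHS: A ∪ B = {1, 2, 3, 4, 8, 9, 10}
(A ∪ B)' = U \ (A ∪ B) = {5, 6, 7}
A' = {2, 4, 5, 6, 7, 9}, B' = {1, 3, 5, 6, 7, 8}
Claimed RHS: A' ∩ B' = {5, 6, 7}
Identity is VALID: LHS = RHS = {5, 6, 7} ✓

Identity is valid. (A ∪ B)' = A' ∩ B' = {5, 6, 7}


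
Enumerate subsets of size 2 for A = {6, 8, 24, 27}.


|A| = 4, so A has C(4,2) = 6 subsets of size 2.
Enumerate by choosing 2 elements from A at a time:
{6, 8}, {6, 24}, {6, 27}, {8, 24}, {8, 27}, {24, 27}

2-element subsets (6 total): {6, 8}, {6, 24}, {6, 27}, {8, 24}, {8, 27}, {24, 27}


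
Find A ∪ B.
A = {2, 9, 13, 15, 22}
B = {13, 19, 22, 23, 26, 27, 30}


A ∪ B = all elements in A or B (or both)
A = {2, 9, 13, 15, 22}
B = {13, 19, 22, 23, 26, 27, 30}
A ∪ B = {2, 9, 13, 15, 19, 22, 23, 26, 27, 30}

A ∪ B = {2, 9, 13, 15, 19, 22, 23, 26, 27, 30}


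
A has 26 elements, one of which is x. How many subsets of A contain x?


Subsets of A containing x correspond to subsets of A \ {x}, which has 25 elements.
Count = 2^(n-1) = 2^25
= 33554432

Number of subsets containing x = 33554432


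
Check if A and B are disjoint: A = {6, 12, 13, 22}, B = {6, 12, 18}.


Disjoint means A ∩ B = ∅.
A ∩ B = {6, 12}
A ∩ B ≠ ∅, so A and B are NOT disjoint.

No, A and B are not disjoint (A ∩ B = {6, 12})


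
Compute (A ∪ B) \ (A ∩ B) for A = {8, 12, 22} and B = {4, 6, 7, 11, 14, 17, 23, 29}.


A △ B = (A \ B) ∪ (B \ A) = elements in exactly one of A or B
A \ B = {8, 12, 22}
B \ A = {4, 6, 7, 11, 14, 17, 23, 29}
A △ B = {4, 6, 7, 8, 11, 12, 14, 17, 22, 23, 29}

A △ B = {4, 6, 7, 8, 11, 12, 14, 17, 22, 23, 29}


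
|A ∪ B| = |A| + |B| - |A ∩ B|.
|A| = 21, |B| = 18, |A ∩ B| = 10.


|A ∪ B| = |A| + |B| - |A ∩ B|
= 21 + 18 - 10
= 29

|A ∪ B| = 29


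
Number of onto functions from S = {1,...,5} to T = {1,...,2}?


n = |S| = 5, k = |T| = 2. Surjections via inclusion-exclusion:
S(n,k) = Σ(-1)^i × C(k,i) × (k-i)^n, i=0 to k
i=0: (-1)^0×C(2,0)×2^5 = 32
i=1: (-1)^1×C(2,1)×1^5 = -2
i=2: (-1)^2×C(2,2)×0^5 = 0
Total = 30

Number of surjections = 30


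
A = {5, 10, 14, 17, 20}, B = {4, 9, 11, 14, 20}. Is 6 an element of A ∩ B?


A = {5, 10, 14, 17, 20}, B = {4, 9, 11, 14, 20}
A ∩ B = elements in both A and B
A ∩ B = {14, 20}
Checking if 6 ∈ A ∩ B
6 is not in A ∩ B → False

6 ∉ A ∩ B


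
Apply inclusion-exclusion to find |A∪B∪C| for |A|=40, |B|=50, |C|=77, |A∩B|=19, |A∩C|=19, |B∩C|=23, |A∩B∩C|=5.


|A∪B∪C| = |A|+|B|+|C| - |A∩B|-|A∩C|-|B∩C| + |A∩B∩C|
= 40+50+77 - 19-19-23 + 5
= 167 - 61 + 5
= 111

|A ∪ B ∪ C| = 111


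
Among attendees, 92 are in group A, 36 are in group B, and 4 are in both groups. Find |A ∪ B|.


|A ∪ B| = |A| + |B| - |A ∩ B|
= 92 + 36 - 4
= 124

|A ∪ B| = 124


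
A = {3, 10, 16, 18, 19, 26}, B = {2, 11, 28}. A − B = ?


A \ B = elements in A but not in B
A = {3, 10, 16, 18, 19, 26}
B = {2, 11, 28}
Remove from A any elements in B
A \ B = {3, 10, 16, 18, 19, 26}

A \ B = {3, 10, 16, 18, 19, 26}


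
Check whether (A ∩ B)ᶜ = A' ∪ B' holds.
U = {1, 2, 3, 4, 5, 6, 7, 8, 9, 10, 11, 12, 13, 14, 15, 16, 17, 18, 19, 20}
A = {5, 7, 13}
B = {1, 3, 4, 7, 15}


LHS: A ∩ B = {7}
(A ∩ B)' = U \ (A ∩ B) = {1, 2, 3, 4, 5, 6, 8, 9, 10, 11, 12, 13, 14, 15, 16, 17, 18, 19, 20}
A' = {1, 2, 3, 4, 6, 8, 9, 10, 11, 12, 14, 15, 16, 17, 18, 19, 20}, B' = {2, 5, 6, 8, 9, 10, 11, 12, 13, 14, 16, 17, 18, 19, 20}
Claimed RHS: A' ∪ B' = {1, 2, 3, 4, 5, 6, 8, 9, 10, 11, 12, 13, 14, 15, 16, 17, 18, 19, 20}
Identity is VALID: LHS = RHS = {1, 2, 3, 4, 5, 6, 8, 9, 10, 11, 12, 13, 14, 15, 16, 17, 18, 19, 20} ✓

Identity is valid. (A ∩ B)' = A' ∪ B' = {1, 2, 3, 4, 5, 6, 8, 9, 10, 11, 12, 13, 14, 15, 16, 17, 18, 19, 20}


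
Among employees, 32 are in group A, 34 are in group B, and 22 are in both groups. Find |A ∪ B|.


|A ∪ B| = |A| + |B| - |A ∩ B|
= 32 + 34 - 22
= 44

|A ∪ B| = 44


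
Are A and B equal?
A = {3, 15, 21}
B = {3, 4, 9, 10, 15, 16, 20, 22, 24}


Two sets are equal iff they have exactly the same elements.
A = {3, 15, 21}
B = {3, 4, 9, 10, 15, 16, 20, 22, 24}
Differences: {4, 9, 10, 16, 20, 21, 22, 24}
A ≠ B

No, A ≠ B


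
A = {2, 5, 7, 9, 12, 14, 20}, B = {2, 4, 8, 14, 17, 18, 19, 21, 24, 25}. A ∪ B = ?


A ∪ B = all elements in A or B (or both)
A = {2, 5, 7, 9, 12, 14, 20}
B = {2, 4, 8, 14, 17, 18, 19, 21, 24, 25}
A ∪ B = {2, 4, 5, 7, 8, 9, 12, 14, 17, 18, 19, 20, 21, 24, 25}

A ∪ B = {2, 4, 5, 7, 8, 9, 12, 14, 17, 18, 19, 20, 21, 24, 25}


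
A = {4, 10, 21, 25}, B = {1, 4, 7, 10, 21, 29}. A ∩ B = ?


A ∩ B = elements in both A and B
A = {4, 10, 21, 25}
B = {1, 4, 7, 10, 21, 29}
A ∩ B = {4, 10, 21}

A ∩ B = {4, 10, 21}


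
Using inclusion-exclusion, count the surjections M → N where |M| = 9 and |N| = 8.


n = |M| = 9, k = |N| = 8. Surjections via inclusion-exclusion:
S(n,k) = Σ(-1)^i × C(k,i) × (k-i)^n, i=0 to k
i=0: (-1)^0×C(8,0)×8^9 = 134217728
i=1: (-1)^1×C(8,1)×7^9 = -322828856
i=2: (-1)^2×C(8,2)×6^9 = 282175488
i=3: (-1)^3×C(8,3)×5^9 = -109375000
i=4: (-1)^4×C(8,4)×4^9 = 18350080
i=5: (-1)^5×C(8,5)×3^9 = -1102248
i=6: (-1)^6×C(8,6)×2^9 = 14336
i=7: (-1)^7×C(8,7)×1^9 = -8
i=8: (-1)^8×C(8,8)×0^9 = 0
Total = 1451520

Number of surjections = 1451520


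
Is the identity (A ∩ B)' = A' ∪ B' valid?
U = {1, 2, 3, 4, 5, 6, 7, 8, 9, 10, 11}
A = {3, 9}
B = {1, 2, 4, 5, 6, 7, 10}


LHS: A ∩ B = ∅
(A ∩ B)' = U \ (A ∩ B) = {1, 2, 3, 4, 5, 6, 7, 8, 9, 10, 11}
A' = {1, 2, 4, 5, 6, 7, 8, 10, 11}, B' = {3, 8, 9, 11}
Claimed RHS: A' ∪ B' = {1, 2, 3, 4, 5, 6, 7, 8, 9, 10, 11}
Identity is VALID: LHS = RHS = {1, 2, 3, 4, 5, 6, 7, 8, 9, 10, 11} ✓

Identity is valid. (A ∩ B)' = A' ∪ B' = {1, 2, 3, 4, 5, 6, 7, 8, 9, 10, 11}


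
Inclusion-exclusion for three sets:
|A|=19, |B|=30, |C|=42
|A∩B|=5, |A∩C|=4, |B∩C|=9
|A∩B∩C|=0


|A∪B∪C| = |A|+|B|+|C| - |A∩B|-|A∩C|-|B∩C| + |A∩B∩C|
= 19+30+42 - 5-4-9 + 0
= 91 - 18 + 0
= 73

|A ∪ B ∪ C| = 73


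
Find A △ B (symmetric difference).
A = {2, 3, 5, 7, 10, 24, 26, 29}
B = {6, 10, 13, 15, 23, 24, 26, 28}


A △ B = (A \ B) ∪ (B \ A) = elements in exactly one of A or B
A \ B = {2, 3, 5, 7, 29}
B \ A = {6, 13, 15, 23, 28}
A △ B = {2, 3, 5, 6, 7, 13, 15, 23, 28, 29}

A △ B = {2, 3, 5, 6, 7, 13, 15, 23, 28, 29}


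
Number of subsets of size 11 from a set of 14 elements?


C(n,k) = n! / (k!(n-k)!)
C(14,11) = 14! / (11!3!)
= 364

C(14,11) = 364


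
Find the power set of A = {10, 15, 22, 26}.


|A| = 4, so |P(A)| = 2^4 = 16
Enumerate subsets by cardinality (0 to 4):
∅, {10}, {15}, {22}, {26}, {10, 15}, {10, 22}, {10, 26}, {15, 22}, {15, 26}, {22, 26}, {10, 15, 22}, {10, 15, 26}, {10, 22, 26}, {15, 22, 26}, {10, 15, 22, 26}

P(A) has 16 subsets: ∅, {10}, {15}, {22}, {26}, {10, 15}, {10, 22}, {10, 26}, {15, 22}, {15, 26}, {22, 26}, {10, 15, 22}, {10, 15, 26}, {10, 22, 26}, {15, 22, 26}, {10, 15, 22, 26}


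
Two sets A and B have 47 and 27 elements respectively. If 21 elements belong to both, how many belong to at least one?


|A ∪ B| = |A| + |B| - |A ∩ B|
= 47 + 27 - 21
= 53

|A ∪ B| = 53


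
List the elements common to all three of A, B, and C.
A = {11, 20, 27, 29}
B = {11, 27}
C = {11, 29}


A ∩ B = {11, 27}
(A ∩ B) ∩ C = {11}

A ∩ B ∩ C = {11}


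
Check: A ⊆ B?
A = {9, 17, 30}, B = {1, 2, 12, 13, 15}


A ⊆ B means every element of A is in B.
Elements in A not in B: {9, 17, 30}
So A ⊄ B.

No, A ⊄ B


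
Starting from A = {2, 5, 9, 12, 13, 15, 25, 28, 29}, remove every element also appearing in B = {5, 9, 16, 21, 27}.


A \ B = elements in A but not in B
A = {2, 5, 9, 12, 13, 15, 25, 28, 29}
B = {5, 9, 16, 21, 27}
Remove from A any elements in B
A \ B = {2, 12, 13, 15, 25, 28, 29}

A \ B = {2, 12, 13, 15, 25, 28, 29}


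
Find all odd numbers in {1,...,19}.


Checking each candidate:
Condition: odd numbers in {1,...,19}
Result = {1, 3, 5, 7, 9, 11, 13, 15, 17, 19}

{1, 3, 5, 7, 9, 11, 13, 15, 17, 19}


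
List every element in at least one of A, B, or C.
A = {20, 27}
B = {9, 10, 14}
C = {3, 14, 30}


A ∪ B = {9, 10, 14, 20, 27}
(A ∪ B) ∪ C = {3, 9, 10, 14, 20, 27, 30}

A ∪ B ∪ C = {3, 9, 10, 14, 20, 27, 30}


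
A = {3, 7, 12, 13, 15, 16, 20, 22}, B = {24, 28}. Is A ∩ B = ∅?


Disjoint means A ∩ B = ∅.
A ∩ B = ∅
A ∩ B = ∅, so A and B are disjoint.

Yes, A and B are disjoint


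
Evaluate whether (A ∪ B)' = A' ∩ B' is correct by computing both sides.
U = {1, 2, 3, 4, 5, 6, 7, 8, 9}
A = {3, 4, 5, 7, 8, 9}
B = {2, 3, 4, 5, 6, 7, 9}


LHS: A ∪ B = {2, 3, 4, 5, 6, 7, 8, 9}
(A ∪ B)' = U \ (A ∪ B) = {1}
A' = {1, 2, 6}, B' = {1, 8}
Claimed RHS: A' ∩ B' = {1}
Identity is VALID: LHS = RHS = {1} ✓

Identity is valid. (A ∪ B)' = A' ∩ B' = {1}


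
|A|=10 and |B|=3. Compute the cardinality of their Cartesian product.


|A × B| = |A| × |B|
= 10 × 3
= 30

|A × B| = 30


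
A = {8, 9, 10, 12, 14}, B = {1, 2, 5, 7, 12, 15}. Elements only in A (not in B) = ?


A = {8, 9, 10, 12, 14}
B = {1, 2, 5, 7, 12, 15}
Region: only in A (not in B)
Elements: {8, 9, 10, 14}

Elements only in A (not in B): {8, 9, 10, 14}


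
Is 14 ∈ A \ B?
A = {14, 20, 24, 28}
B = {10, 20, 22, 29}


A = {14, 20, 24, 28}, B = {10, 20, 22, 29}
A \ B = elements in A but not in B
A \ B = {14, 24, 28}
Checking if 14 ∈ A \ B
14 is in A \ B → True

14 ∈ A \ B


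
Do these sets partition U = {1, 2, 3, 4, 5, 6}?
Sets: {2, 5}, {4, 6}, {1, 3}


A partition requires: (1) non-empty parts, (2) pairwise disjoint, (3) union = U
Parts: {2, 5}, {4, 6}, {1, 3}
Union of parts: {1, 2, 3, 4, 5, 6}
U = {1, 2, 3, 4, 5, 6}
All non-empty? True
Pairwise disjoint? True
Covers U? True

Yes, valid partition


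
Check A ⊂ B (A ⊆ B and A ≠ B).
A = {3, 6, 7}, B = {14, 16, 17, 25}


A ⊂ B requires: A ⊆ B AND A ≠ B.
A ⊆ B? No
A ⊄ B, so A is not a proper subset.

No, A is not a proper subset of B


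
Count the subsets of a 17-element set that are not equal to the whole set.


Total subsets = 2^n = 2^17 = 131072
Proper subsets exclude the set itself: 2^n - 1
= 131072 - 1
= 131071

Number of proper subsets = 131071


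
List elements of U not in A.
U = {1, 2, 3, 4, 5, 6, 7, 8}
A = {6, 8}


Aᶜ = U \ A = elements in U but not in A
U = {1, 2, 3, 4, 5, 6, 7, 8}
A = {6, 8}
Aᶜ = {1, 2, 3, 4, 5, 7}

Aᶜ = {1, 2, 3, 4, 5, 7}


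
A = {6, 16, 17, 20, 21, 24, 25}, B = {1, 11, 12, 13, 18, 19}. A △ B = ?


A △ B = (A \ B) ∪ (B \ A) = elements in exactly one of A or B
A \ B = {6, 16, 17, 20, 21, 24, 25}
B \ A = {1, 11, 12, 13, 18, 19}
A △ B = {1, 6, 11, 12, 13, 16, 17, 18, 19, 20, 21, 24, 25}

A △ B = {1, 6, 11, 12, 13, 16, 17, 18, 19, 20, 21, 24, 25}


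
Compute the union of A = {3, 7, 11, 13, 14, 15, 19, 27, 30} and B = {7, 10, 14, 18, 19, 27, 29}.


A ∪ B = all elements in A or B (or both)
A = {3, 7, 11, 13, 14, 15, 19, 27, 30}
B = {7, 10, 14, 18, 19, 27, 29}
A ∪ B = {3, 7, 10, 11, 13, 14, 15, 18, 19, 27, 29, 30}

A ∪ B = {3, 7, 10, 11, 13, 14, 15, 18, 19, 27, 29, 30}


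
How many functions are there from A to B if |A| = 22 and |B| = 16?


Each of |A| = 22 inputs maps to any of |B| = 16 outputs.
# functions = |B|^|A| = 16^22
= 309485009821345068724781056

Number of functions = 309485009821345068724781056


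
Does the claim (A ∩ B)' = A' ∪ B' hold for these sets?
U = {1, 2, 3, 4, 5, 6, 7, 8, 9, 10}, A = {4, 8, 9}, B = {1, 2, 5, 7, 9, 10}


LHS: A ∩ B = {9}
(A ∩ B)' = U \ (A ∩ B) = {1, 2, 3, 4, 5, 6, 7, 8, 10}
A' = {1, 2, 3, 5, 6, 7, 10}, B' = {3, 4, 6, 8}
Claimed RHS: A' ∪ B' = {1, 2, 3, 4, 5, 6, 7, 8, 10}
Identity is VALID: LHS = RHS = {1, 2, 3, 4, 5, 6, 7, 8, 10} ✓

Identity is valid. (A ∩ B)' = A' ∪ B' = {1, 2, 3, 4, 5, 6, 7, 8, 10}


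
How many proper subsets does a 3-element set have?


Total subsets = 2^n = 2^3 = 8
Proper subsets exclude the set itself: 2^n - 1
= 8 - 1
= 7

Number of proper subsets = 7


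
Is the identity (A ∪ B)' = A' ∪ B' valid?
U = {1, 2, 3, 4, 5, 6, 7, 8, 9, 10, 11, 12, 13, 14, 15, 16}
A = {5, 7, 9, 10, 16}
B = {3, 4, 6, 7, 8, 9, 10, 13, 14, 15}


LHS: A ∪ B = {3, 4, 5, 6, 7, 8, 9, 10, 13, 14, 15, 16}
(A ∪ B)' = U \ (A ∪ B) = {1, 2, 11, 12}
A' = {1, 2, 3, 4, 6, 8, 11, 12, 13, 14, 15}, B' = {1, 2, 5, 11, 12, 16}
Claimed RHS: A' ∪ B' = {1, 2, 3, 4, 5, 6, 8, 11, 12, 13, 14, 15, 16}
Identity is INVALID: LHS = {1, 2, 11, 12} but the RHS claimed here equals {1, 2, 3, 4, 5, 6, 8, 11, 12, 13, 14, 15, 16}. The correct form is (A ∪ B)' = A' ∩ B'.

Identity is invalid: (A ∪ B)' = {1, 2, 11, 12} but A' ∪ B' = {1, 2, 3, 4, 5, 6, 8, 11, 12, 13, 14, 15, 16}. The correct De Morgan law is (A ∪ B)' = A' ∩ B'.


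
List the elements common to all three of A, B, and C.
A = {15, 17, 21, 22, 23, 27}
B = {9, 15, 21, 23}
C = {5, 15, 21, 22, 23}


A ∩ B = {15, 21, 23}
(A ∩ B) ∩ C = {15, 21, 23}

A ∩ B ∩ C = {15, 21, 23}


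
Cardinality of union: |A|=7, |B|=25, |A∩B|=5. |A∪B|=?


|A ∪ B| = |A| + |B| - |A ∩ B|
= 7 + 25 - 5
= 27

|A ∪ B| = 27


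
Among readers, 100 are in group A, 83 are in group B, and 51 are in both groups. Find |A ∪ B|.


|A ∪ B| = |A| + |B| - |A ∩ B|
= 100 + 83 - 51
= 132

|A ∪ B| = 132


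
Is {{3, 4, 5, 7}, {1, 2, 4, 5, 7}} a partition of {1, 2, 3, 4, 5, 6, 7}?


A partition requires: (1) non-empty parts, (2) pairwise disjoint, (3) union = U
Parts: {3, 4, 5, 7}, {1, 2, 4, 5, 7}
Union of parts: {1, 2, 3, 4, 5, 7}
U = {1, 2, 3, 4, 5, 6, 7}
All non-empty? True
Pairwise disjoint? False
Covers U? False

No, not a valid partition


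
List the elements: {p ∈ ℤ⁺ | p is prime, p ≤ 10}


Checking each candidate:
Condition: primes ≤ 10
Result = {2, 3, 5, 7}

{2, 3, 5, 7}


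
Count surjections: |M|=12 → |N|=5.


n = |M| = 12, k = |N| = 5. Surjections via inclusion-exclusion:
S(n,k) = Σ(-1)^i × C(k,i) × (k-i)^n, i=0 to k
i=0: (-1)^0×C(5,0)×5^12 = 244140625
i=1: (-1)^1×C(5,1)×4^12 = -83886080
i=2: (-1)^2×C(5,2)×3^12 = 5314410
i=3: (-1)^3×C(5,3)×2^12 = -40960
i=4: (-1)^4×C(5,4)×1^12 = 5
i=5: (-1)^5×C(5,5)×0^12 = 0
Total = 165528000

Number of surjections = 165528000


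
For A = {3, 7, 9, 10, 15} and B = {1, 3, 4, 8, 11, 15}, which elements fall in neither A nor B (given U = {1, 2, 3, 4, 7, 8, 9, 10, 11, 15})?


A = {3, 7, 9, 10, 15}
B = {1, 3, 4, 8, 11, 15}
Region: in neither A nor B (given U = {1, 2, 3, 4, 7, 8, 9, 10, 11, 15})
Elements: {2}

Elements in neither A nor B (given U = {1, 2, 3, 4, 7, 8, 9, 10, 11, 15}): {2}


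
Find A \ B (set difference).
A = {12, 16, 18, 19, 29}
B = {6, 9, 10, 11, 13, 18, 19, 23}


A \ B = elements in A but not in B
A = {12, 16, 18, 19, 29}
B = {6, 9, 10, 11, 13, 18, 19, 23}
Remove from A any elements in B
A \ B = {12, 16, 29}

A \ B = {12, 16, 29}


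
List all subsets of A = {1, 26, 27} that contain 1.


A subset of A contains 1 iff the remaining 2 elements form any subset of A \ {1}.
Count: 2^(n-1) = 2^2 = 4
Subsets containing 1: {1}, {1, 26}, {1, 27}, {1, 26, 27}

Subsets containing 1 (4 total): {1}, {1, 26}, {1, 27}, {1, 26, 27}


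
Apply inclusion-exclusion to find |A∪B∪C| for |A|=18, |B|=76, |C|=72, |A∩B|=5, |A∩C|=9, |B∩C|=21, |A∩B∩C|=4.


|A∪B∪C| = |A|+|B|+|C| - |A∩B|-|A∩C|-|B∩C| + |A∩B∩C|
= 18+76+72 - 5-9-21 + 4
= 166 - 35 + 4
= 135

|A ∪ B ∪ C| = 135


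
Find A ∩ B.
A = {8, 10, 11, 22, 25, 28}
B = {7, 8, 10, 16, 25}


A ∩ B = elements in both A and B
A = {8, 10, 11, 22, 25, 28}
B = {7, 8, 10, 16, 25}
A ∩ B = {8, 10, 25}

A ∩ B = {8, 10, 25}


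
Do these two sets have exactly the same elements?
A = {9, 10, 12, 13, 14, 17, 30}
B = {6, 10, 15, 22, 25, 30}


Two sets are equal iff they have exactly the same elements.
A = {9, 10, 12, 13, 14, 17, 30}
B = {6, 10, 15, 22, 25, 30}
Differences: {6, 9, 12, 13, 14, 15, 17, 22, 25}
A ≠ B

No, A ≠ B


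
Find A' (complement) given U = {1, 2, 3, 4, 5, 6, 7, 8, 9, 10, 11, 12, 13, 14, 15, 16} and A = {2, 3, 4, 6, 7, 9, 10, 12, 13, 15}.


Aᶜ = U \ A = elements in U but not in A
U = {1, 2, 3, 4, 5, 6, 7, 8, 9, 10, 11, 12, 13, 14, 15, 16}
A = {2, 3, 4, 6, 7, 9, 10, 12, 13, 15}
Aᶜ = {1, 5, 8, 11, 14, 16}

Aᶜ = {1, 5, 8, 11, 14, 16}


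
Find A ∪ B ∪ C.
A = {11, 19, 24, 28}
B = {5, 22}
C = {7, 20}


A ∪ B = {5, 11, 19, 22, 24, 28}
(A ∪ B) ∪ C = {5, 7, 11, 19, 20, 22, 24, 28}

A ∪ B ∪ C = {5, 7, 11, 19, 20, 22, 24, 28}


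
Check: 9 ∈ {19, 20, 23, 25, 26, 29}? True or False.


A = {19, 20, 23, 25, 26, 29}
Checking if 9 is in A
9 is not in A → False

9 ∉ A


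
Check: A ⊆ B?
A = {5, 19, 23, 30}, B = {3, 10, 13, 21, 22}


A ⊆ B means every element of A is in B.
Elements in A not in B: {5, 19, 23, 30}
So A ⊄ B.

No, A ⊄ B


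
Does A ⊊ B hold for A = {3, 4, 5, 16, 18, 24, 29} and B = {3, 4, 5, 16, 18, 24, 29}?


A ⊂ B requires: A ⊆ B AND A ≠ B.
A ⊆ B? Yes
A = B? Yes
A = B, so A is not a PROPER subset.

No, A is not a proper subset of B


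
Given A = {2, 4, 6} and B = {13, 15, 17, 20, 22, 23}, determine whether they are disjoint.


Disjoint means A ∩ B = ∅.
A ∩ B = ∅
A ∩ B = ∅, so A and B are disjoint.

Yes, A and B are disjoint


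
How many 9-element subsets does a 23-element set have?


C(n,k) = n! / (k!(n-k)!)
C(23,9) = 23! / (9!14!)
= 817190

C(23,9) = 817190


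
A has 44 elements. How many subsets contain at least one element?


Total subsets = 2^n = 2^44 = 17592186044416
Non-empty subsets exclude the empty set: 2^n - 1
= 17592186044416 - 1
= 17592186044415

Number of non-empty subsets = 17592186044415


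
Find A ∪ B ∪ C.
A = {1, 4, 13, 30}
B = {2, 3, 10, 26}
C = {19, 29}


A ∪ B = {1, 2, 3, 4, 10, 13, 26, 30}
(A ∪ B) ∪ C = {1, 2, 3, 4, 10, 13, 19, 26, 29, 30}

A ∪ B ∪ C = {1, 2, 3, 4, 10, 13, 19, 26, 29, 30}


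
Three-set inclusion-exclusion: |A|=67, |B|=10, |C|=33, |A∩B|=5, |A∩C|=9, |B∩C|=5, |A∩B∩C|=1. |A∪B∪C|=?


|A∪B∪C| = |A|+|B|+|C| - |A∩B|-|A∩C|-|B∩C| + |A∩B∩C|
= 67+10+33 - 5-9-5 + 1
= 110 - 19 + 1
= 92

|A ∪ B ∪ C| = 92


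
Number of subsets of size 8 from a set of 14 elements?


C(n,k) = n! / (k!(n-k)!)
C(14,8) = 14! / (8!6!)
= 3003

C(14,8) = 3003


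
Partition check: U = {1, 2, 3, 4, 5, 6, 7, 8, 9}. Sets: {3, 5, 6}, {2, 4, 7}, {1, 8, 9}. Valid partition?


A partition requires: (1) non-empty parts, (2) pairwise disjoint, (3) union = U
Parts: {3, 5, 6}, {2, 4, 7}, {1, 8, 9}
Union of parts: {1, 2, 3, 4, 5, 6, 7, 8, 9}
U = {1, 2, 3, 4, 5, 6, 7, 8, 9}
All non-empty? True
Pairwise disjoint? True
Covers U? True

Yes, valid partition


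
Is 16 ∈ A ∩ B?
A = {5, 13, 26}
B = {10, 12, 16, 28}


A = {5, 13, 26}, B = {10, 12, 16, 28}
A ∩ B = elements in both A and B
A ∩ B = ∅
Checking if 16 ∈ A ∩ B
16 is not in A ∩ B → False

16 ∉ A ∩ B


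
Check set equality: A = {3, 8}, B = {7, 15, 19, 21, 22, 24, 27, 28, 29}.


Two sets are equal iff they have exactly the same elements.
A = {3, 8}
B = {7, 15, 19, 21, 22, 24, 27, 28, 29}
Differences: {3, 7, 8, 15, 19, 21, 22, 24, 27, 28, 29}
A ≠ B

No, A ≠ B


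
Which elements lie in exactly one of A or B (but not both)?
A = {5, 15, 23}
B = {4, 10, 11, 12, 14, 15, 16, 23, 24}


A △ B = (A \ B) ∪ (B \ A) = elements in exactly one of A or B
A \ B = {5}
B \ A = {4, 10, 11, 12, 14, 16, 24}
A △ B = {4, 5, 10, 11, 12, 14, 16, 24}

A △ B = {4, 5, 10, 11, 12, 14, 16, 24}


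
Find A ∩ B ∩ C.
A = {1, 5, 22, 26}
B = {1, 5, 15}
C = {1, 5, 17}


A ∩ B = {1, 5}
(A ∩ B) ∩ C = {1, 5}

A ∩ B ∩ C = {1, 5}


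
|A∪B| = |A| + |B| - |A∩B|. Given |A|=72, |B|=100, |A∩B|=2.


|A ∪ B| = |A| + |B| - |A ∩ B|
= 72 + 100 - 2
= 170

|A ∪ B| = 170


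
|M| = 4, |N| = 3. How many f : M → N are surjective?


n = |M| = 4, k = |N| = 3. Surjections via inclusion-exclusion:
S(n,k) = Σ(-1)^i × C(k,i) × (k-i)^n, i=0 to k
i=0: (-1)^0×C(3,0)×3^4 = 81
i=1: (-1)^1×C(3,1)×2^4 = -48
i=2: (-1)^2×C(3,2)×1^4 = 3
i=3: (-1)^3×C(3,3)×0^4 = 0
Total = 36

Number of surjections = 36


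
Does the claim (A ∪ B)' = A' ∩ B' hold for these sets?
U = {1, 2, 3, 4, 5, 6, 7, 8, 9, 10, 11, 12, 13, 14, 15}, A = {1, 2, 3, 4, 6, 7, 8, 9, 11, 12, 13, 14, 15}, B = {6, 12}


LHS: A ∪ B = {1, 2, 3, 4, 6, 7, 8, 9, 11, 12, 13, 14, 15}
(A ∪ B)' = U \ (A ∪ B) = {5, 10}
A' = {5, 10}, B' = {1, 2, 3, 4, 5, 7, 8, 9, 10, 11, 13, 14, 15}
Claimed RHS: A' ∩ B' = {5, 10}
Identity is VALID: LHS = RHS = {5, 10} ✓

Identity is valid. (A ∪ B)' = A' ∩ B' = {5, 10}


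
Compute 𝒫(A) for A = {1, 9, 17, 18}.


|A| = 4, so |P(A)| = 2^4 = 16
Enumerate subsets by cardinality (0 to 4):
∅, {1}, {9}, {17}, {18}, {1, 9}, {1, 17}, {1, 18}, {9, 17}, {9, 18}, {17, 18}, {1, 9, 17}, {1, 9, 18}, {1, 17, 18}, {9, 17, 18}, {1, 9, 17, 18}

P(A) has 16 subsets: ∅, {1}, {9}, {17}, {18}, {1, 9}, {1, 17}, {1, 18}, {9, 17}, {9, 18}, {17, 18}, {1, 9, 17}, {1, 9, 18}, {1, 17, 18}, {9, 17, 18}, {1, 9, 17, 18}


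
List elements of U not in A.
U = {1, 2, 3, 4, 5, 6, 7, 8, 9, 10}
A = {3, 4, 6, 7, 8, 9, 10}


Aᶜ = U \ A = elements in U but not in A
U = {1, 2, 3, 4, 5, 6, 7, 8, 9, 10}
A = {3, 4, 6, 7, 8, 9, 10}
Aᶜ = {1, 2, 5}

Aᶜ = {1, 2, 5}


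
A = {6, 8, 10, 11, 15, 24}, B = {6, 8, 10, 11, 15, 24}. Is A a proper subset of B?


A ⊂ B requires: A ⊆ B AND A ≠ B.
A ⊆ B? Yes
A = B? Yes
A = B, so A is not a PROPER subset.

No, A is not a proper subset of B
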